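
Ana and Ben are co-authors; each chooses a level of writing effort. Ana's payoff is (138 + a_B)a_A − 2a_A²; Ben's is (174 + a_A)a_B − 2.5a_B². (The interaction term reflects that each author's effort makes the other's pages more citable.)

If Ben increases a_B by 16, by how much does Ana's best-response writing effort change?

4

Expanding Ana's payoff: 138a_A + a_Ba_A − 2a_A².
∂π/∂a_A = 138 + a_B − 4a_A = 0, so a_A = 34.5 + 0.25a_B.
The reaction-function slope is 0.25, so a 16-unit rise in a_B moves a_A by 0.25 × 16 = 4. Ana's best response rises — the actions are strategic complements.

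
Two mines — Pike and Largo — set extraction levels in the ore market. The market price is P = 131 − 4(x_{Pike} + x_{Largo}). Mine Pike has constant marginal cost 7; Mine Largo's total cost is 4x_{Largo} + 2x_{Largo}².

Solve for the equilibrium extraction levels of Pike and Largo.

12.25, 6.5

Mine Pike's profit: π = x_{Pike}(131 − 4(x_{Pike} + x_{Largo})) − 7x_{Pike}.
∂π/∂x_{Pike} = 124 − 8x_{Pike} − 4x_{Largo} = 0, so x_{Pike} = 15.5 − 0.5x_{Largo}.
For Largo: ∂π/∂x_{Largo} = 127 − 12x_{Largo} − 4x_{Pike} = 0 ⇒ x_{Largo} = 127/12 − (1/3)x_{Pike}.
Substituting the second reaction function into the first: x_{Pike} = 15.5 − 0.5(127/12 − (1/3)x_{Pike}), which gives (5/6)x_{Pike} = 245/24 ⇒ x_{Pike} = 12.25.
Then x_{Largo} = 127/12 − (1/3)·12.25 = 6.5.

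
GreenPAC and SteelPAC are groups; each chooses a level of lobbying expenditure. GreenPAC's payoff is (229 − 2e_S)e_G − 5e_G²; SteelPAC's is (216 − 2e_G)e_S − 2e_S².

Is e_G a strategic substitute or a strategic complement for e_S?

Expanding GreenPAC's payoff: 229e_G − 2e_Se_G − 5e_G².
∂π/∂e_G = 229 − 2e_S − 10e_G = 0, so e_G = 22.9 − 0.2e_S.
The best-response slope de_G/de_S = −0.2 < 0: the reaction function is downward-sloping, so the choices are strategic substitutes.

strategic substitutes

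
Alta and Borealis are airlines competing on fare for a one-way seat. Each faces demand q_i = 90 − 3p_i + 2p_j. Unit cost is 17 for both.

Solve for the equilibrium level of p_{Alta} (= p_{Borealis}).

35.25

Alta's profit: π = (p_{Alta} − 17)(90 − 3p_{Alta} + 2p_{Borealis}).
∂π/∂p_{Alta} = 141 − 6p_{Alta} + 2p_{Borealis} = 0 ⇒ p_{Alta} = 23.5 + (1/3)p_{Borealis}.
Setting p_{Alta} = p_{Borealis} in the reaction function: p_{Alta} = 23.5 + (1/3)p_{Alta}, so p_{Alta} = 23.5 / (2/3) = 35.25.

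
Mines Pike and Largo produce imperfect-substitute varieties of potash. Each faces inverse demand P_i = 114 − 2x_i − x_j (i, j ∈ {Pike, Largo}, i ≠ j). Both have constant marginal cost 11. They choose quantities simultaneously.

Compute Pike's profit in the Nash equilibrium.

Mine Pike's profit: π = x_{Pike}(114 − 2x_{Pike} − x_{Largo}) − 11x_{Pike}.
∂π/∂x_{Pike} = 103 − 4x_{Pike} − x_{Largo} = 0 ⇒ x_{Pike} = 25.75 − 0.25x_{Largo}.
By symmetry x_{Largo} = x_{Pike}; substituting into the reaction function, 1.25x_{Pike} = 25.75 and x_{Pike} = 20.6.
P_{Pike} = 114 − 2·20.6 − 20.6 = 52.2.
Profit = (52.2 − 11)·20.6 = 848.72.

848.72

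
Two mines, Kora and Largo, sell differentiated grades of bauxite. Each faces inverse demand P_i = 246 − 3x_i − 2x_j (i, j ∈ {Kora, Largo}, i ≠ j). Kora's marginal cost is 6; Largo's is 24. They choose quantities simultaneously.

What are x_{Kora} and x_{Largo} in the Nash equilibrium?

Mine Kora's profit: π = x_{Kora}(246 − 3x_{Kora} − 2x_{Largo}) − 6x_{Kora}.
∂π/∂x_{Kora} = 240 − 6x_{Kora} − 2x_{Largo} = 0 ⇒ x_{Kora} = 40 − (1/3)x_{Largo}.
Similarly x_{Largo} = 37 − (1/3)x_{Kora}.
Substituting the second reaction function into the first: x_{Kora} = 40 − (1/3)(37 − (1/3)x_{Kora}), which gives (8/9)x_{Kora} = 83/3 ⇒ x_{Kora} = 31.125.
Then x_{Largo} = 37 − (1/3)·31.125 = 26.625.

31.125, 26.625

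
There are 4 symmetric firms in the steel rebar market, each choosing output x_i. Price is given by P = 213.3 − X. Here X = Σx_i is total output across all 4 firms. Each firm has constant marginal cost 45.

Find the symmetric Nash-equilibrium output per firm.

33.66

A representative firm's profit is π_i = x_i(213.3 − X) − 45x_i, with X = x_i + Σ_{j≠i} x_j.
First-order condition: 168.3 − 2x_i − Σ_{j≠i} x_j = 0.
In a symmetric equilibrium every firm chooses the same x, so Σ_{j≠i} x_j = 3x. The condition becomes 168.3 − 5x = 0, giving x = 168.3/5 = 33.66.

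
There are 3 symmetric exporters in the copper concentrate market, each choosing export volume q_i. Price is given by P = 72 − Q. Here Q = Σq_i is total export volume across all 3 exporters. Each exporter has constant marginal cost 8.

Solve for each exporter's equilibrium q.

16

A representative exporter's profit is π_i = q_i(72 − Q) − 8q_i, with Q = q_i + Σ_{j≠i} q_j.
First-order condition: 64 − 2q_i − Σ_{j≠i} q_j = 0.
Imposing symmetry (q_j = q for all j) turns Σ_{j≠i} q_j into 2q, so 64 = 4q and q = 16.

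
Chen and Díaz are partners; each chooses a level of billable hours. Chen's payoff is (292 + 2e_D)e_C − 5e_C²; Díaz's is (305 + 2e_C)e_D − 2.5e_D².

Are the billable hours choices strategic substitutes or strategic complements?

strategic complements

Expanding Chen's payoff: 292e_C + 2e_De_C − 5e_C².
∂π/∂e_C = 292 + 2e_D − 10e_C = 0, so e_C = 29.2 + 0.2e_D.
The best-response slope de_C/de_D = 0.2 > 0: the reaction function is upward-sloping, so the choices are strategic complements.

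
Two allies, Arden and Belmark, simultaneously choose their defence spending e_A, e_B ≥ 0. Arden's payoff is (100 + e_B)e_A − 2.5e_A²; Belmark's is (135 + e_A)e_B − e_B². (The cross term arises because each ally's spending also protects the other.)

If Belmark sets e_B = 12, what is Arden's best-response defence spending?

Expanding Arden's payoff: 100e_A + e_Be_A − 2.5e_A².
∂π/∂e_A = 100 + e_B − 5e_A = 0, so e_A = 20 + 0.2e_B.
At e_B = 12: e_A = 20 + 0.2·12 = 22.4.

22.4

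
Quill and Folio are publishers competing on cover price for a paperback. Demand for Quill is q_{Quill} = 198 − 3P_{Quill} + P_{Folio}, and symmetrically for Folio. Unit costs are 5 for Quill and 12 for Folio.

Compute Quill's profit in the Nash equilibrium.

Quill's profit: π = (P_{Quill} − 5)(198 − 3P_{Quill} + P_{Folio}).
∂π/∂P_{Quill} = 213 − 6P_{Quill} + P_{Folio} = 0 ⇒ P_{Quill} = 35.5 + (1/6)P_{Folio}.
Similarly P_{Folio} = 39 + (1/6)P_{Quill}.
Plugging P_{Folio} into Quill's best response: P_{Quill} = 35.5 + (1/6)(39 + (1/6)P_{Quill}) ⇒ (35/36)P_{Quill} = 42, so P_{Quill} = 43.2.
Then P_{Folio} = 39 + (1/6)·43.2 = 46.2.
q_{Quill} = 198 − 3·43.2 + 46.2 = 114.6.
Profit = (43.2 − 5)·114.6 = 4377.72.

4377.72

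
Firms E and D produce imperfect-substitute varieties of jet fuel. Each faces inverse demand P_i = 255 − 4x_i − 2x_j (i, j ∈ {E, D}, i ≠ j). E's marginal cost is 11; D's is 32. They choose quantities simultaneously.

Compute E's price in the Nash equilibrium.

Firm E's profit: π = x_E(255 − 4x_E − 2x_D) − 11x_E.
∂π/∂x_E = 244 − 8x_E − 2x_D = 0 ⇒ x_E = 30.5 − 0.25x_D.
Similarly x_D = 27.875 − 0.25x_E.
Solving the two reaction functions simultaneously: (1 − (−0.25)(−0.25))x_E = 30.5 − 0.25·27.875, so 0.9375x_E = 753/32 and x_E = 25.1.
Then x_D = 27.875 − 0.25·25.1 = 21.6.
P_E = 255 − 4·25.1 − 2·21.6 = 111.4.

111.4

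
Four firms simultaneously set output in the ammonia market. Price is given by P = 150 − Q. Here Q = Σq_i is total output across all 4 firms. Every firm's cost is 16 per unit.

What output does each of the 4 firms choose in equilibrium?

A representative firm's profit is π_i = q_i(150 − Q) − 16q_i, with Q = q_i + Σ_{j≠i} q_j.
First-order condition: 134 − 2q_i − Σ_{j≠i} q_j = 0.
With identical firms, set every q_j = q: then 134 − 2q − 3q = 0, i.e. q = 134/5 = 26.8.

26.8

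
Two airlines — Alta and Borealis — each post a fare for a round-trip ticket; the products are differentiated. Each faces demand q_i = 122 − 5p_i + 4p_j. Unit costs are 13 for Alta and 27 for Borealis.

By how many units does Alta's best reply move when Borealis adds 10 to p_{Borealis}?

4

Alta's profit: π = (p_{Alta} − 13)(122 − 5p_{Alta} + 4p_{Borealis}).
∂π/∂p_{Alta} = 187 − 10p_{Alta} + 4p_{Borealis} = 0 ⇒ p_{Alta} = 18.7 + 0.4p_{Borealis}.
The reaction-function slope is 0.4, so a 10-unit rise in p_{Borealis} moves p_{Alta} by 0.4 × 10 = 4. Alta's best response rises — the actions are strategic complements.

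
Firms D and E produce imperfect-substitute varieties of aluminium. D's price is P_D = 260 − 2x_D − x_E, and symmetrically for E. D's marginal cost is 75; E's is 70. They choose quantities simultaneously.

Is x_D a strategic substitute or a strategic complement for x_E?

Firm D's profit: π = x_D(260 − 2x_D − x_E) − 75x_D.
∂π/∂x_D = 185 − 4x_D − x_E = 0 ⇒ x_D = 46.25 − 0.25x_E.
The best-response slope dx_D/dx_E = −0.25 < 0: the reaction function is downward-sloping, so the choices are strategic substitutes.

strategic substitutes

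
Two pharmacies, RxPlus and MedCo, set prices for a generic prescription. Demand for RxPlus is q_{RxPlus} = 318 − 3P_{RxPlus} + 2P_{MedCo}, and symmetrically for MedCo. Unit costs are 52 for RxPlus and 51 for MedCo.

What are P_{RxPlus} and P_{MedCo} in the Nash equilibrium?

RxPlus's profit: π = (P_{RxPlus} − 52)(318 − 3P_{RxPlus} + 2P_{MedCo}).
∂π/∂P_{RxPlus} = 474 − 6P_{RxPlus} + 2P_{MedCo} = 0 ⇒ P_{RxPlus} = 79 + (1/3)P_{MedCo}.
Similarly P_{MedCo} = 78.5 + (1/3)P_{RxPlus}.
Substituting the second reaction function into the first: P_{RxPlus} = 79 + (1/3)(78.5 + (1/3)P_{RxPlus}), which gives (8/9)P_{RxPlus} = 631/6 ⇒ P_{RxPlus} = 118.3125.
Then P_{MedCo} = 78.5 + (1/3)·118.3125 = 117.9375.

118.3125, 117.9375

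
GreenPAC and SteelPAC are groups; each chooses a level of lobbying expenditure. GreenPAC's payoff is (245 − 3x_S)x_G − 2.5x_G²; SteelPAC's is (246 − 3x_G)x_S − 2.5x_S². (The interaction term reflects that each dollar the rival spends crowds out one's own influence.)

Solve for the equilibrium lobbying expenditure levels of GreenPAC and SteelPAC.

Expanding GreenPAC's payoff: 245x_G − 3x_Sx_G − 2.5x_G².
∂π/∂x_G = 245 − 3x_S − 5x_G = 0, so x_G = 49 − 0.6x_S.
Likewise for SteelPAC: x_S = 49.2 − 0.6x_G.
Plugging x_S into GreenPAC's best response: x_G = 49 − 0.6(49.2 − 0.6x_G) ⇒ 0.64x_G = 19.48, so x_G = 30.4375.
Then x_S = 49.2 − 0.6·30.4375 = 30.9375.

30.4375, 30.9375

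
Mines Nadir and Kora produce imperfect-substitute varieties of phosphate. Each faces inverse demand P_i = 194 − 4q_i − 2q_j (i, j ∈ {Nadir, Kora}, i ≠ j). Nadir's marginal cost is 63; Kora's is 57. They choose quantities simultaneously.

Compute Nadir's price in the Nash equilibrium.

114.6

Mine Nadir's profit: π = q_{Nadir}(194 − 4q_{Nadir} − 2q_{Kora}) − 63q_{Nadir}.
∂π/∂q_{Nadir} = 131 − 8q_{Nadir} − 2q_{Kora} = 0 ⇒ q_{Nadir} = 16.375 − 0.25q_{Kora}.
Similarly q_{Kora} = 17.125 − 0.25q_{Nadir}.
Plugging q_{Kora} into Nadir's best response: q_{Nadir} = 16.375 − 0.25(17.125 − 0.25q_{Nadir}) ⇒ 0.9375q_{Nadir} = 387/32, so q_{Nadir} = 12.9.
Then q_{Kora} = 17.125 − 0.25·12.9 = 13.9.
P_{Nadir} = 194 − 4·12.9 − 2·13.9 = 114.6.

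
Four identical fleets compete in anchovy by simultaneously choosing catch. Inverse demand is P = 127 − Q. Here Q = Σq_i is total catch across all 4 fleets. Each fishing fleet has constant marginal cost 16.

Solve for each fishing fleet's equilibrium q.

A representative fishing fleet's profit is π_i = q_i(127 − Q) − 16q_i, with Q = q_i + Σ_{j≠i} q_j.
First-order condition: 111 − 2q_i − Σ_{j≠i} q_j = 0.
With identical fishing fleets, set every q_j = q: then 111 − 2q − 3q = 0, i.e. q = 111/5 = 22.2.

22.2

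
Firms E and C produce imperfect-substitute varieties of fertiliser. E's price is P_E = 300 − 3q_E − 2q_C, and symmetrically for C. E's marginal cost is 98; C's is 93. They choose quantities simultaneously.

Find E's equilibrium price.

Firm E's profit: π = q_E(300 − 3q_E − 2q_C) − 98q_E.
∂π/∂q_E = 202 − 6q_E − 2q_C = 0 ⇒ q_E = 101/3 − (1/3)q_C.
Similarly q_C = 34.5 − (1/3)q_E.
Plugging q_C into E's best response: q_E = 101/3 − (1/3)(34.5 − (1/3)q_E) ⇒ (8/9)q_E = 133/6, so q_E = 24.9375.
Then q_C = 34.5 − (1/3)·24.9375 = 26.1875.
P_E = 300 − 3·24.9375 − 2·26.1875 = 172.8125.

172.8125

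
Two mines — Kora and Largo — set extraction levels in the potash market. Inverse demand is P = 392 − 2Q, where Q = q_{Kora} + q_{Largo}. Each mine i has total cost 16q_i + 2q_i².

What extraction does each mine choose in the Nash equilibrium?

Mine Kora's profit: π = q_{Kora}(392 − 2(q_{Kora} + q_{Largo})) − 16q_{Kora} − 2q_{Kora}².
∂π/∂q_{Kora} = 376 − 8q_{Kora} − 2q_{Largo} = 0, so q_{Kora} = 47 − 0.25q_{Largo}.
Setting q_{Kora} = q_{Largo} in the reaction function: q_{Kora} = 47 − 0.25q_{Kora}, so q_{Kora} = 47 / 1.25 = 37.6.

37.6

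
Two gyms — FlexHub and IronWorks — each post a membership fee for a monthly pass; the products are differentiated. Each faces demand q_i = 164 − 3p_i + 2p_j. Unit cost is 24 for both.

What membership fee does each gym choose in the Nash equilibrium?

59

FlexHub's profit: π = (p_{FlexHub} − 24)(164 − 3p_{FlexHub} + 2p_{IronWorks}).
∂π/∂p_{FlexHub} = 236 − 6p_{FlexHub} + 2p_{IronWorks} = 0 ⇒ p_{FlexHub} = 118/3 + (1/3)p_{IronWorks}.
Setting p_{FlexHub} = p_{IronWorks} in the reaction function: p_{FlexHub} = 118/3 + (1/3)p_{FlexHub}, so p_{FlexHub} = (118/3) / (2/3) = 59.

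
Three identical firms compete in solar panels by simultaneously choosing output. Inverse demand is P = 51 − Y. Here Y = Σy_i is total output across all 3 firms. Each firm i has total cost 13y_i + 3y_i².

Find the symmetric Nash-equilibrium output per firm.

3.8

A representative firm's profit is π_i = y_i(51 − Y) − 13y_i − 3y_i², with Y = y_i + Σ_{j≠i} y_j.
First-order condition: 38 − 8y_i − Σ_{j≠i} y_j = 0.
Imposing symmetry (y_j = y for all j) turns Σ_{j≠i} y_j into 2y, so 38 = 10y and y = 3.8.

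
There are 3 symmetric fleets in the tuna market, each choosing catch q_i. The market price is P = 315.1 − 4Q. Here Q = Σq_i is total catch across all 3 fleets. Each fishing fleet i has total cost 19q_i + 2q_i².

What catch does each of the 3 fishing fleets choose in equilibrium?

A representative fishing fleet's profit is π_i = q_i(315.1 − 4Q) − 19q_i − 2q_i², with Q = q_i + Σ_{j≠i} q_j.
First-order condition: 296.1 − 12q_i − 4Σ_{j≠i} q_j = 0.
With identical fishing fleets, set every q_j = q: then 296.1 − 12q − 8q = 0, i.e. q = 296.1/20 = 14.805.

14.805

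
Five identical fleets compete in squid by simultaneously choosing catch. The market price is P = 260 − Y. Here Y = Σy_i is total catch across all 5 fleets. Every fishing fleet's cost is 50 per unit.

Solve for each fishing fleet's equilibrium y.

35

A representative fishing fleet's profit is π_i = y_i(260 − Y) − 50y_i, with Y = y_i + Σ_{j≠i} y_j.
First-order condition: 210 − 2y_i − Σ_{j≠i} y_j = 0.
Imposing symmetry (y_j = y for all j) turns Σ_{j≠i} y_j into 4y, so 210 = 6y and y = 35.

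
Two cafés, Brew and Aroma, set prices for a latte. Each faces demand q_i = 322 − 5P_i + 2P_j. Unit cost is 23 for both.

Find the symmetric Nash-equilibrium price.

Brew's profit: π = (P_{Brew} − 23)(322 − 5P_{Brew} + 2P_{Aroma}).
∂π/∂P_{Brew} = 437 − 10P_{Brew} + 2P_{Aroma} = 0 ⇒ P_{Brew} = 43.7 + 0.2P_{Aroma}.
By symmetry P_{Aroma} = P_{Brew}; substituting into the reaction function, 0.8P_{Brew} = 43.7 and P_{Brew} = 54.625.

54.625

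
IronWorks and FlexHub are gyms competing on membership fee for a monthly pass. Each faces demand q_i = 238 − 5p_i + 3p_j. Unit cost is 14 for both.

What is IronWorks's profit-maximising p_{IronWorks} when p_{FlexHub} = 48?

45.2

IronWorks's profit: π = (p_{IronWorks} − 14)(238 − 5p_{IronWorks} + 3p_{FlexHub}).
∂π/∂p_{IronWorks} = 308 − 10p_{IronWorks} + 3p_{FlexHub} = 0 ⇒ p_{IronWorks} = 30.8 + 0.3p_{FlexHub}.
At p_{FlexHub} = 48: p_{IronWorks} = 30.8 + 0.3·48 = 45.2.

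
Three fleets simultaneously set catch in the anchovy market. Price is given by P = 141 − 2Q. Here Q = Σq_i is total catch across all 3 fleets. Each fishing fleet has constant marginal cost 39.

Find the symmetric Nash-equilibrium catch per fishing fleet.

A representative fishing fleet's profit is π_i = q_i(141 − 2Q) − 39q_i, with Q = q_i + Σ_{j≠i} q_j.
First-order condition: 102 − 4q_i − 2Σ_{j≠i} q_j = 0.
With identical fishing fleets, set every q_j = q: then 102 − 4q − 4q = 0, i.e. q = 102/8 = 12.75.

12.75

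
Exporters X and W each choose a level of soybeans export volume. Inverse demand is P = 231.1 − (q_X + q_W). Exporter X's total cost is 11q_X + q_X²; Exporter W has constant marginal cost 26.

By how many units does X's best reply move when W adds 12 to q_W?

-3

Exporter X's profit: π = q_X(231.1 − (q_X + q_W)) − 11q_X − q_X².
∂π/∂q_X = 220.1 − 4q_X − q_W = 0, so q_X = 55.025 − 0.25q_W.
The reaction-function slope is −0.25, so a 12-unit rise in q_W moves q_X by −0.25 × 12 = −3. X's best response falls — the actions are strategic substitutes.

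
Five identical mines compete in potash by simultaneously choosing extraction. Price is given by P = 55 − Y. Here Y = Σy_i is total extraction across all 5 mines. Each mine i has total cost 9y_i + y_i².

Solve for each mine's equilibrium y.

A representative mine's profit is π_i = y_i(55 − Y) − 9y_i − y_i², with Y = y_i + Σ_{j≠i} y_j.
First-order condition: 46 − 4y_i − Σ_{j≠i} y_j = 0.
With identical mines, set every y_j = y: then 46 − 4y − 4y = 0, i.e. y = 46/8 = 5.75.

5.75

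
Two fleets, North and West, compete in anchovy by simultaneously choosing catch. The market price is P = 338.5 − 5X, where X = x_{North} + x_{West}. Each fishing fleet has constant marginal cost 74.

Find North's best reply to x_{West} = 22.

Fishing fleet North's profit: π = x_{North}(338.5 − 5(x_{North} + x_{West})) − 74x_{North}.
∂π/∂x_{North} = 264.5 − 10x_{North} − 5x_{West} = 0, so x_{North} = 26.45 − 0.5x_{West}.
At x_{West} = 22: x_{North} = 26.45 − 0.5·22 = 15.45.

15.45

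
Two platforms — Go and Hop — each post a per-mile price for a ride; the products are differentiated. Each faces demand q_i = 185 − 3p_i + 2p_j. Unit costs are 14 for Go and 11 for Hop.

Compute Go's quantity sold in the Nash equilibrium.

Go's profit: π = (p_{Go} − 14)(185 − 3p_{Go} + 2p_{Hop}).
∂π/∂p_{Go} = 227 − 6p_{Go} + 2p_{Hop} = 0 ⇒ p_{Go} = 227/6 + (1/3)p_{Hop}.
Similarly p_{Hop} = 109/3 + (1/3)p_{Go}.
Solving the two reaction functions simultaneously: (1 − (1/3)(1/3))p_{Go} = 227/6 + (1/3)·(109/3), so (8/9)p_{Go} = 899/18 and p_{Go} = 56.1875.
Then p_{Hop} = 109/3 + (1/3)·56.1875 = 55.0625.
q_{Go} = 185 − 3·56.1875 + 2·55.0625 = 126.5625.

126.5625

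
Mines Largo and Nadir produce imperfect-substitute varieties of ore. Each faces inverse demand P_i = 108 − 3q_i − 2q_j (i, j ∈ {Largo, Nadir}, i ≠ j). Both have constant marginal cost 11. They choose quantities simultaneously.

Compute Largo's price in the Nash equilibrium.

47.375

Mine Largo's profit: π = q_{Largo}(108 − 3q_{Largo} − 2q_{Nadir}) − 11q_{Largo}.
∂π/∂q_{Largo} = 97 − 6q_{Largo} − 2q_{Nadir} = 0 ⇒ q_{Largo} = 97/6 − (1/3)q_{Nadir}.
By symmetry q_{Nadir} = q_{Largo}; substituting into the reaction function, (4/3)q_{Largo} = 97/6 and q_{Largo} = 12.125.
P_{Largo} = 108 − 3·12.125 − 2·12.125 = 47.375.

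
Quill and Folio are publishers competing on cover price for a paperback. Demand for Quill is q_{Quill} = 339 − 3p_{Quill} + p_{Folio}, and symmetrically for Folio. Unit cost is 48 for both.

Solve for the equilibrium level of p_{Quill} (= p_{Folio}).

Quill's profit: π = (p_{Quill} − 48)(339 − 3p_{Quill} + p_{Folio}).
∂π/∂p_{Quill} = 483 − 6p_{Quill} + p_{Folio} = 0 ⇒ p_{Quill} = 80.5 + (1/6)p_{Folio}.
The game is symmetric, so in equilibrium p_{Folio} = p_{Quill}: the reaction function gives (5/6)p_{Quill} = 80.5, hence p_{Quill} = 96.6.

96.6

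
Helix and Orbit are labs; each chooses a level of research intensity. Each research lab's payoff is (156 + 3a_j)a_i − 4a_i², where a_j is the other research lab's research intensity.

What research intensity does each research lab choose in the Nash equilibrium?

Helix's payoff is (156 + 3a_O)a_H − 4a_H².
∂π/∂a_H = 156 + 3a_O − 8a_H = 0, so a_H = 19.5 + 0.375a_O.
Setting a_H = a_O in the reaction function: a_H = 19.5 + 0.375a_H, so a_H = 19.5 / 0.625 = 31.2.

31.2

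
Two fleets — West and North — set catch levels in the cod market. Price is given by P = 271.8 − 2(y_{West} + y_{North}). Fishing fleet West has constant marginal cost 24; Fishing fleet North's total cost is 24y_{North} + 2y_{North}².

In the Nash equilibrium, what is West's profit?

Fishing fleet West's profit: π = y_{West}(271.8 − 2(y_{West} + y_{North})) − 24y_{West}.
∂π/∂y_{West} = 247.8 − 4y_{West} − 2y_{North} = 0, so y_{West} = 61.95 − 0.5y_{North}.
For North: ∂π/∂y_{North} = 247.8 − 8y_{North} − 2y_{West} = 0 ⇒ y_{North} = 30.975 − 0.25y_{West}.
Plugging y_{North} into West's best response: y_{West} = 61.95 − 0.5(30.975 − 0.25y_{West}) ⇒ 0.875y_{West} = 46.4625, so y_{West} = 53.1.
Then y_{North} = 30.975 − 0.25·53.1 = 17.7.
Price P = 271.8 − 2·70.8 = 130.2.
West's profit: (130.2 − 24)·53.1 = 5639.22.

5639.22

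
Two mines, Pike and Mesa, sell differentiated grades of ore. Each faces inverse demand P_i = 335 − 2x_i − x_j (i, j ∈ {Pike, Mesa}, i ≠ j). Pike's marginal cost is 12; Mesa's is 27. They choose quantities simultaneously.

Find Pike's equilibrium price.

Mine Pike's profit: π = x_{Pike}(335 − 2x_{Pike} − x_{Mesa}) − 12x_{Pike}.
∂π/∂x_{Pike} = 323 − 4x_{Pike} − x_{Mesa} = 0 ⇒ x_{Pike} = 80.75 − 0.25x_{Mesa}.
Similarly x_{Mesa} = 77 − 0.25x_{Pike}.
Plugging x_{Mesa} into Pike's best response: x_{Pike} = 80.75 − 0.25(77 − 0.25x_{Pike}) ⇒ 0.9375x_{Pike} = 61.5, so x_{Pike} = 65.6.
Then x_{Mesa} = 77 − 0.25·65.6 = 60.6.
P_{Pike} = 335 − 2·65.6 − 60.6 = 143.2.

143.2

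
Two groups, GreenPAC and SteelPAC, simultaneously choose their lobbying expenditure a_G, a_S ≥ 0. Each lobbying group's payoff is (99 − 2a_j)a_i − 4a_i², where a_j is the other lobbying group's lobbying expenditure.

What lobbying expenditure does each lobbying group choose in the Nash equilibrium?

GreenPAC's payoff is (99 − 2a_S)a_G − 4a_G².
∂π/∂a_G = 99 − 2a_S − 8a_G = 0, so a_G = 12.375 − 0.25a_S.
The game is symmetric, so in equilibrium a_S = a_G: the reaction function gives 1.25a_G = 12.375, hence a_G = 9.9.

9.9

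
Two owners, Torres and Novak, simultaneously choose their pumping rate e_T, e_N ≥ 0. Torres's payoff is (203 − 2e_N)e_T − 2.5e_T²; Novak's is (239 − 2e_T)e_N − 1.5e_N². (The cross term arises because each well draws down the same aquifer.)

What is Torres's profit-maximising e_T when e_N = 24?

31

Expanding Torres's payoff: 203e_T − 2e_Ne_T − 2.5e_T².
∂π/∂e_T = 203 − 2e_N − 5e_T = 0, so e_T = 40.6 − 0.4e_N.
At e_N = 24: e_T = 40.6 − 0.4·24 = 31.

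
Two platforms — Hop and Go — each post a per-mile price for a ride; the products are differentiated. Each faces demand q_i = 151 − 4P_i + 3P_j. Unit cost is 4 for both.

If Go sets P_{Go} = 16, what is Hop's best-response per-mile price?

26.875

Hop's profit: π = (P_{Hop} − 4)(151 − 4P_{Hop} + 3P_{Go}).
∂π/∂P_{Hop} = 167 − 8P_{Hop} + 3P_{Go} = 0 ⇒ P_{Hop} = 20.875 + 0.375P_{Go}.
At P_{Go} = 16: P_{Hop} = 20.875 + 0.375·16 = 26.875.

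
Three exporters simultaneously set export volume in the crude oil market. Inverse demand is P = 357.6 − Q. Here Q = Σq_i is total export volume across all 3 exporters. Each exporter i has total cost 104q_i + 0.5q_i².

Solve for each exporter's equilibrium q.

A representative exporter's profit is π_i = q_i(357.6 − Q) − 104q_i − 0.5q_i², with Q = q_i + Σ_{j≠i} q_j.
First-order condition: 253.6 − 3q_i − Σ_{j≠i} q_j = 0.
Imposing symmetry (q_j = q for all j) turns Σ_{j≠i} q_j into 2q, so 253.6 = 5q and q = 50.72.

50.72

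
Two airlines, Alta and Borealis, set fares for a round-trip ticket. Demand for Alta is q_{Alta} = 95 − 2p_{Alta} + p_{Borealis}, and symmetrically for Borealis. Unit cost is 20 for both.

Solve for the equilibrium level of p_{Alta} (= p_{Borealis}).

Alta's profit: π = (p_{Alta} − 20)(95 − 2p_{Alta} + p_{Borealis}).
∂π/∂p_{Alta} = 135 − 4p_{Alta} + p_{Borealis} = 0 ⇒ p_{Alta} = 33.75 + 0.25p_{Borealis}.
The game is symmetric, so in equilibrium p_{Borealis} = p_{Alta}: the reaction function gives 0.75p_{Alta} = 33.75, hence p_{Alta} = 45.

45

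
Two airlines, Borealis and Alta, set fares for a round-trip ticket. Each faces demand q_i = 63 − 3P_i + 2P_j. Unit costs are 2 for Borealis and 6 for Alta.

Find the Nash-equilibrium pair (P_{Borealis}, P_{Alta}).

18, 19.5

Borealis's profit: π = (P_{Borealis} − 2)(63 − 3P_{Borealis} + 2P_{Alta}).
∂π/∂P_{Borealis} = 69 − 6P_{Borealis} + 2P_{Alta} = 0 ⇒ P_{Borealis} = 11.5 + (1/3)P_{Alta}.
Similarly P_{Alta} = 13.5 + (1/3)P_{Borealis}.
Solving the two reaction functions simultaneously: (1 − (1/3)(1/3))P_{Borealis} = 11.5 + (1/3)·13.5, so (8/9)P_{Borealis} = 16 and P_{Borealis} = 18.
Then P_{Alta} = 13.5 + (1/3)·18 = 19.5.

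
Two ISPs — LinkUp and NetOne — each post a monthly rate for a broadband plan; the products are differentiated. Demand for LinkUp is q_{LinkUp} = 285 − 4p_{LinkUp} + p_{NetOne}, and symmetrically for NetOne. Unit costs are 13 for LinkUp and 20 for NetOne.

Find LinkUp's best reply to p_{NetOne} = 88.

53.125

LinkUp's profit: π = (p_{LinkUp} − 13)(285 − 4p_{LinkUp} + p_{NetOne}).
∂π/∂p_{LinkUp} = 337 − 8p_{LinkUp} + p_{NetOne} = 0 ⇒ p_{LinkUp} = 42.125 + 0.125p_{NetOne}.
At p_{NetOne} = 88: p_{LinkUp} = 42.125 + 0.125·88 = 53.125.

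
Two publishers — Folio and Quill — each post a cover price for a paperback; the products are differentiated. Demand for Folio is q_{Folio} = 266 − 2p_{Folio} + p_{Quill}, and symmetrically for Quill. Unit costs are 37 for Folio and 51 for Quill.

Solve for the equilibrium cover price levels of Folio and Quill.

115.2, 120.8

Folio's profit: π = (p_{Folio} − 37)(266 − 2p_{Folio} + p_{Quill}).
∂π/∂p_{Folio} = 340 − 4p_{Folio} + p_{Quill} = 0 ⇒ p_{Folio} = 85 + 0.25p_{Quill}.
Similarly p_{Quill} = 92 + 0.25p_{Folio}.
Solving the two reaction functions simultaneously: (1 − (0.25)(0.25))p_{Folio} = 85 + 0.25·92, so 0.9375p_{Folio} = 108 and p_{Folio} = 115.2.
Then p_{Quill} = 92 + 0.25·115.2 = 120.8.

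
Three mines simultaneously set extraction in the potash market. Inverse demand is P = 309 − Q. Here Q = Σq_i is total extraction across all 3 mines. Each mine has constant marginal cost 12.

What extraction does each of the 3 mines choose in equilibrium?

74.25

A representative mine's profit is π_i = q_i(309 − Q) − 12q_i, with Q = q_i + Σ_{j≠i} q_j.
First-order condition: 297 − 2q_i − Σ_{j≠i} q_j = 0.
In a symmetric equilibrium every mine chooses the same q, so Σ_{j≠i} q_j = 2q. The condition becomes 297 − 4q = 0, giving q = 297/4 = 74.25.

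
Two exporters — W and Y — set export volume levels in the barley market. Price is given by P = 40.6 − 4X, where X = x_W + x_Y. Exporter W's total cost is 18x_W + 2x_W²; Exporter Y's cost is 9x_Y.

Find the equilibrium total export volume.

4.29

Exporter W's profit: π = x_W(40.6 − 4(x_W + x_Y)) − 18x_W − 2x_W².
∂π/∂x_W = 22.6 − 12x_W − 4x_Y = 0, so x_W = 113/60 − (1/3)x_Y.
For Y: ∂π/∂x_Y = 31.6 − 8x_Y − 4x_W = 0 ⇒ x_Y = 3.95 − 0.5x_W.
Substituting the second reaction function into the first: x_W = 113/60 − (1/3)(3.95 − 0.5x_W), which gives (5/6)x_W = 17/30 ⇒ x_W = 0.68.
Then x_Y = 3.95 − 0.5·0.68 = 3.61.
Total export volume: 0.68 + 3.61 = 4.29.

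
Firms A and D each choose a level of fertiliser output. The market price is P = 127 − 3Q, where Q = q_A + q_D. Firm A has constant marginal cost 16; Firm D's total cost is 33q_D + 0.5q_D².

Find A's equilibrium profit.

675

Firm A's profit: π = q_A(127 − 3(q_A + q_D)) − 16q_A.
∂π/∂q_A = 111 − 6q_A − 3q_D = 0, so q_A = 18.5 − 0.5q_D.
For D: ∂π/∂q_D = 94 − 7q_D − 3q_A = 0 ⇒ q_D = 94/7 − (3/7)q_A.
Plugging q_D into A's best response: q_A = 18.5 − 0.5(94/7 − (3/7)q_A) ⇒ (11/14)q_A = 165/14, so q_A = 15.
Then q_D = 94/7 − (3/7)·15 = 7.
Price P = 127 − 3·22 = 61.
A's profit: (61 − 16)·15 = 675.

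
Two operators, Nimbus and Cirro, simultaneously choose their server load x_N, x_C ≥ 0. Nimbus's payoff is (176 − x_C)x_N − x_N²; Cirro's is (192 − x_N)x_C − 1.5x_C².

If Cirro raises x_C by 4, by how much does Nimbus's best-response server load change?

Expanding Nimbus's payoff: 176x_N − x_Cx_N − x_N².
∂π/∂x_N = 176 − x_C − 2x_N = 0, so x_N = 88 − 0.5x_C.
The reaction-function slope is −0.5, so a 4-unit rise in x_C moves x_N by −0.5 × 4 = −2. Nimbus's best response falls — the actions are strategic substitutes.

-2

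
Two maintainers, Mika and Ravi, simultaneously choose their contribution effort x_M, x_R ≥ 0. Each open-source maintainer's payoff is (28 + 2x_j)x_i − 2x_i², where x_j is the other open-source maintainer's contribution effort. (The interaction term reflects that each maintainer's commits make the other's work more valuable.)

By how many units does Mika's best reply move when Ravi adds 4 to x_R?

2

Mika's payoff is (28 + 2x_R)x_M − 2x_M².
∂π/∂x_M = 28 + 2x_R − 4x_M = 0, so x_M = 7 + 0.5x_R.
The reaction-function slope is 0.5, so a 4-unit rise in x_R moves x_M by 0.5 × 4 = 2. Mika's best response rises — the actions are strategic complements.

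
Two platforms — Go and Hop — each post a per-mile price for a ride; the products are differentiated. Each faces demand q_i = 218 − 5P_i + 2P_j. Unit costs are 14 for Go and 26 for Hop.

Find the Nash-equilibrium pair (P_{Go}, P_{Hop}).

37.25, 42.25

Go's profit: π = (P_{Go} − 14)(218 − 5P_{Go} + 2P_{Hop}).
∂π/∂P_{Go} = 288 − 10P_{Go} + 2P_{Hop} = 0 ⇒ P_{Go} = 28.8 + 0.2P_{Hop}.
Similarly P_{Hop} = 34.8 + 0.2P_{Go}.
Plugging P_{Hop} into Go's best response: P_{Go} = 28.8 + 0.2(34.8 + 0.2P_{Go}) ⇒ 0.96P_{Go} = 35.76, so P_{Go} = 37.25.
Then P_{Hop} = 34.8 + 0.2·37.25 = 42.25.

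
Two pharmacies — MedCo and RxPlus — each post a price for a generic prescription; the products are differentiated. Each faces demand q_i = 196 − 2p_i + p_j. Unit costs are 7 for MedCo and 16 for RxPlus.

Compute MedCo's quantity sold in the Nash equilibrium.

MedCo's profit: π = (p_{MedCo} − 7)(196 − 2p_{MedCo} + p_{RxPlus}).
∂π/∂p_{MedCo} = 210 − 4p_{MedCo} + p_{RxPlus} = 0 ⇒ p_{MedCo} = 52.5 + 0.25p_{RxPlus}.
Similarly p_{RxPlus} = 57 + 0.25p_{MedCo}.
Plugging p_{RxPlus} into MedCo's best response: p_{MedCo} = 52.5 + 0.25(57 + 0.25p_{MedCo}) ⇒ 0.9375p_{MedCo} = 66.75, so p_{MedCo} = 71.2.
Then p_{RxPlus} = 57 + 0.25·71.2 = 74.8.
q_{MedCo} = 196 − 2·71.2 + 74.8 = 128.4.

128.4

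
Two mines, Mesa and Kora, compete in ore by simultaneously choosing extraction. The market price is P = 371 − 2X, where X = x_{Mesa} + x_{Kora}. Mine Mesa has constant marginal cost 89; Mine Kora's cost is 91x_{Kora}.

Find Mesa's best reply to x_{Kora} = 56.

42.5

Mine Mesa's profit: π = x_{Mesa}(371 − 2(x_{Mesa} + x_{Kora})) − 89x_{Mesa}.
∂π/∂x_{Mesa} = 282 − 4x_{Mesa} − 2x_{Kora} = 0, so x_{Mesa} = 70.5 − 0.5x_{Kora}.
At x_{Kora} = 56: x_{Mesa} = 70.5 − 0.5·56 = 42.5.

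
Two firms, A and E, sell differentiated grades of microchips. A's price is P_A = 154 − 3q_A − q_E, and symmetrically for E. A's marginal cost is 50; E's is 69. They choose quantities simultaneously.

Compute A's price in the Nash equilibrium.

96.2

Firm A's profit: π = q_A(154 − 3q_A − q_E) − 50q_A.
∂π/∂q_A = 104 − 6q_A − q_E = 0 ⇒ q_A = 52/3 − (1/6)q_E.
Similarly q_E = 85/6 − (1/6)q_A.
Solving the two reaction functions simultaneously: (1 − (−1/6)(−1/6))q_A = 52/3 − (1/6)·(85/6), so (35/36)q_A = 539/36 and q_A = 15.4.
Then q_E = 85/6 − (1/6)·15.4 = 11.6.
P_A = 154 − 3·15.4 − 11.6 = 96.2.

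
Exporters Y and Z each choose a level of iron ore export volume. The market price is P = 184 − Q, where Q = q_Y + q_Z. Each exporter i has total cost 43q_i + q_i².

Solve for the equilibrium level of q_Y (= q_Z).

28.2

Exporter Y's profit: π = q_Y(184 − (q_Y + q_Z)) − 43q_Y − q_Y².
∂π/∂q_Y = 141 − 4q_Y − q_Z = 0, so q_Y = 35.25 − 0.25q_Z.
The game is symmetric, so in equilibrium q_Z = q_Y: the reaction function gives 1.25q_Y = 35.25, hence q_Y = 28.2.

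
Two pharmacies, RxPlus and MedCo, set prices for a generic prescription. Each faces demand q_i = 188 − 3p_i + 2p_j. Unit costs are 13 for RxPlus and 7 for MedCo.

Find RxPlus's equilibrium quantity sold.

RxPlus's profit: π = (p_{RxPlus} − 13)(188 − 3p_{RxPlus} + 2p_{MedCo}).
∂π/∂p_{RxPlus} = 227 − 6p_{RxPlus} + 2p_{MedCo} = 0 ⇒ p_{RxPlus} = 227/6 + (1/3)p_{MedCo}.
Similarly p_{MedCo} = 209/6 + (1/3)p_{RxPlus}.
Plugging p_{MedCo} into RxPlus's best response: p_{RxPlus} = 227/6 + (1/3)(209/6 + (1/3)p_{RxPlus}) ⇒ (8/9)p_{RxPlus} = 445/9, so p_{RxPlus} = 55.625.
Then p_{MedCo} = 209/6 + (1/3)·55.625 = 53.375.
q_{RxPlus} = 188 − 3·55.625 + 2·53.375 = 127.875.

127.875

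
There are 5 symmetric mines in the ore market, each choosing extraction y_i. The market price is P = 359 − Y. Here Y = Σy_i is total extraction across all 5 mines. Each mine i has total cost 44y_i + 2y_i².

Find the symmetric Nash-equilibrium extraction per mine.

A representative mine's profit is π_i = y_i(359 − Y) − 44y_i − 2y_i², with Y = y_i + Σ_{j≠i} y_j.
First-order condition: 315 − 6y_i − Σ_{j≠i} y_j = 0.
In a symmetric equilibrium every mine chooses the same y, so Σ_{j≠i} y_j = 4y. The condition becomes 315 − 10y = 0, giving y = 315/10 = 31.5.

31.5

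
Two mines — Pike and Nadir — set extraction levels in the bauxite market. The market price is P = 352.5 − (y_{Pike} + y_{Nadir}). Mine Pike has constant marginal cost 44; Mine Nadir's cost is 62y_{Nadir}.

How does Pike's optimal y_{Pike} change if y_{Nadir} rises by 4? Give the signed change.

Mine Pike's profit: π = y_{Pike}(352.5 − (y_{Pike} + y_{Nadir})) − 44y_{Pike}.
∂π/∂y_{Pike} = 308.5 − 2y_{Pike} − y_{Nadir} = 0, so y_{Pike} = 154.25 − 0.5y_{Nadir}.
The reaction-function slope is −0.5, so a 4-unit rise in y_{Nadir} moves y_{Pike} by −0.5 × 4 = −2. Pike's best response falls — the actions are strategic substitutes.

-2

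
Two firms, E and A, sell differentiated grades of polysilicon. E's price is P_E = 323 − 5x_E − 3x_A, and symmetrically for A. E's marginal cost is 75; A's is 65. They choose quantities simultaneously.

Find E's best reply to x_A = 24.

Firm E's profit: π = x_E(323 − 5x_E − 3x_A) − 75x_E.
∂π/∂x_E = 248 − 10x_E − 3x_A = 0 ⇒ x_E = 24.8 − 0.3x_A.
At x_A = 24: x_E = 24.8 − 0.3·24 = 17.6.

17.6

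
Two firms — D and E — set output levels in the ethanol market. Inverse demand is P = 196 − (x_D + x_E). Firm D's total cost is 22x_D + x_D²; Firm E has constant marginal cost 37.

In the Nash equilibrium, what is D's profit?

1458

Firm D's profit: π = x_D(196 − (x_D + x_E)) − 22x_D − x_D².
∂π/∂x_D = 174 − 4x_D − x_E = 0, so x_D = 43.5 − 0.25x_E.
For E: ∂π/∂x_E = 159 − 2x_E − x_D = 0 ⇒ x_E = 79.5 − 0.5x_D.
Solving the two reaction functions simultaneously: (1 − (−0.25)(−0.5))x_D = 43.5 − 0.25·79.5, so 0.875x_D = 23.625 and x_D = 27.
Then x_E = 79.5 − 0.5·27 = 66.
Price P = 196 − 93 = 103.
D's profit: (103 − 22)·27 − (27)² = 1458.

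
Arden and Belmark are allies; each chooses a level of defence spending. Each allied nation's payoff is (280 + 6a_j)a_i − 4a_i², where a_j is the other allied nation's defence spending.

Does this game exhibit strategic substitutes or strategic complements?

strategic complements

Arden's payoff is (280 + 6a_B)a_A − 4a_A².
∂π/∂a_A = 280 + 6a_B − 8a_A = 0, so a_A = 35 + 0.75a_B.
The best-response slope da_A/da_B = 0.75 > 0: the reaction function is upward-sloping, so the choices are strategic complements.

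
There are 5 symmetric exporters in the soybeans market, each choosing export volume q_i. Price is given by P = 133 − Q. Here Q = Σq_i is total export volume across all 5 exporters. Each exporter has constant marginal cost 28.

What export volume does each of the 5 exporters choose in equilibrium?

17.5

A representative exporter's profit is π_i = q_i(133 − Q) − 28q_i, with Q = q_i + Σ_{j≠i} q_j.
First-order condition: 105 − 2q_i − Σ_{j≠i} q_j = 0.
Imposing symmetry (q_j = q for all j) turns Σ_{j≠i} q_j into 4q, so 105 = 6q and q = 17.5.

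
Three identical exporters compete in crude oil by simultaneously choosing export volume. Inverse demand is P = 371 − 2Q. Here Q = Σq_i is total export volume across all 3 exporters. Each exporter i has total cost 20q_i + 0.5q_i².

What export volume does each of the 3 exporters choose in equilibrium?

39

A representative exporter's profit is π_i = q_i(371 − 2Q) − 20q_i − 0.5q_i², with Q = q_i + Σ_{j≠i} q_j.
First-order condition: 351 − 5q_i − 2Σ_{j≠i} q_j = 0.
In a symmetric equilibrium every exporter chooses the same q, so Σ_{j≠i} q_j = 2q. The condition becomes 351 − 9q = 0, giving q = 351/9 = 39.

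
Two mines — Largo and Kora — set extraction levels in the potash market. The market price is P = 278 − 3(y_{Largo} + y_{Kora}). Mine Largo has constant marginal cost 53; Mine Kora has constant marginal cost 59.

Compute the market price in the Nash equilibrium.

130

Mine Largo's profit: π = y_{Largo}(278 − 3(y_{Largo} + y_{Kora})) − 53y_{Largo}.
∂π/∂y_{Largo} = 225 − 6y_{Largo} − 3y_{Kora} = 0, so y_{Largo} = 37.5 − 0.5y_{Kora}.
By the same steps for Kora: y_{Kora} = 36.5 − 0.5y_{Largo}.
Substituting the second reaction function into the first: y_{Largo} = 37.5 − 0.5(36.5 − 0.5y_{Largo}), which gives 0.75y_{Largo} = 19.25 ⇒ y_{Largo} = 77/3.
Then y_{Kora} = 36.5 − 0.5·(77/3) = 71/3.
Equilibrium price: P = 278 − 3·(148/3) = 130.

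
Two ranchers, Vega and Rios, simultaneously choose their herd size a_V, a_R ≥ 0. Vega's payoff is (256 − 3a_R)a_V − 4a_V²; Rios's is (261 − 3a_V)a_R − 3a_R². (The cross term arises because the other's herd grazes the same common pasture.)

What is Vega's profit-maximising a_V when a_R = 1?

Expanding Vega's payoff: 256a_V − 3a_Ra_V − 4a_V².
∂π/∂a_V = 256 − 3a_R − 8a_V = 0, so a_V = 32 − 0.375a_R.
At a_R = 1: a_V = 32 − 0.375·1 = 31.625.

31.625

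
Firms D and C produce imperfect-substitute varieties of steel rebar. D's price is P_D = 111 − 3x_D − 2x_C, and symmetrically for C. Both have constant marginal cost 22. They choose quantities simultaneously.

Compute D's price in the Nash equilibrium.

55.375

Firm D's profit: π = x_D(111 − 3x_D − 2x_C) − 22x_D.
∂π/∂x_D = 89 − 6x_D − 2x_C = 0 ⇒ x_D = 89/6 − (1/3)x_C.
The game is symmetric, so in equilibrium x_C = x_D: the reaction function gives (4/3)x_D = 89/6, hence x_D = 11.125.
P_D = 111 − 3·11.125 − 2·11.125 = 55.375.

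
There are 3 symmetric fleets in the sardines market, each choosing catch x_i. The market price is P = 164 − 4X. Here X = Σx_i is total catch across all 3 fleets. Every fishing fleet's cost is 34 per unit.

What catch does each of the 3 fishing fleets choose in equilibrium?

A representative fishing fleet's profit is π_i = x_i(164 − 4X) − 34x_i, with X = x_i + Σ_{j≠i} x_j.
First-order condition: 130 − 8x_i − 4Σ_{j≠i} x_j = 0.
Imposing symmetry (x_j = x for all j) turns Σ_{j≠i} x_j into 2x, so 130 = 16x and x = 8.125.

8.125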